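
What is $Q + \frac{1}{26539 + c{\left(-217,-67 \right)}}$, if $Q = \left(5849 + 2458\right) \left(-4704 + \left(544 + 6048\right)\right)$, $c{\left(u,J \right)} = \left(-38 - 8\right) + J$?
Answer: $\frac{414455236417}{26426} \approx 1.5684 \cdot 10^{7}$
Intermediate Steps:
$c{\left(u,J \right)} = -46 + J$
$Q = 15683616$ ($Q = 8307 \left(-4704 + 6592\right) = 8307 \cdot 1888 = 15683616$)
$Q + \frac{1}{26539 + c{\left(-217,-67 \right)}} = 15683616 + \frac{1}{26539 - 113} = 15683616 + \frac{1}{26426} = \frac{414455236417}{26426}$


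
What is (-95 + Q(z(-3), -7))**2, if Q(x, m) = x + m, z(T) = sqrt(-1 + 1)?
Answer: 10404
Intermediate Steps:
z(T) = 0 (z(T) = sqrt(0) = 0)
Q(x, m) = m + x
(-95 + Q(z(-3), -7))**2 = (-95 + (-7 + 0))**2 = (-95 - 7)**2 = (-102)**2 = 10404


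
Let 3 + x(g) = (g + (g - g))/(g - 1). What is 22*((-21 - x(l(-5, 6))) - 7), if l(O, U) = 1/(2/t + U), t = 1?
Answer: -3828/7 ≈ -546.86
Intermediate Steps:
l(O, U) = 1/(2 + U) (l(O, U) = 1/(2/1 + U) = 1/(2*1 + U) = 1/(2 + U))
x(g) = -3 + g/(-1 + g) (x(g) = -3 + (g + (g - g))/(g - 1) = -3 + (g + 0)/(-1 + g) = -3 + g/(-1 + g))
22*((-21 - x(l(-5, 6))) - 7) = 22*((-21 - (3 - 2/(2 + 6))/(-1 + 1/(2 + 6))) - 7) = 22*((-21 - (3 - 2/8)/(-1 + 1/8)) - 7) = 22*((-21 - (3 - 2*1/8)/(-1 + 1/8)) - 7) = 22*((-21 - (3 - 1/4)/(-7/8)) - 7) = 22*((-21 - (-8)*11/(7*4)) - 7) = 22*((-21 - 1*(-22/7)) - 7) = 22*((-21 + 22/7) - 7) = 22*(-125/7 - 7) = 22*(-174/7) = -3828/7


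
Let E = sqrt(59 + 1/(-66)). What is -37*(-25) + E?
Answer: 925 + sqrt(256938)/66 ≈ 932.68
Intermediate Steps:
E = sqrt(256938)/66 (E = sqrt(59 - 1/66) = sqrt(3893/66) = sqrt(256938)/66 ≈ 7.6802)
-37*(-25) + E = -37*(-25) + sqrt(256938)/66 = 925 + sqrt(256938)/66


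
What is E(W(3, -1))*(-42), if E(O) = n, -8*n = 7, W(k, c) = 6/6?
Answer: 147/4 ≈ 36.750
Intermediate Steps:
W(k, c) = 1 (W(k, c) = 6*(⅙) = 1)
n = -7/8 (n = -⅛*7 = -7/8 ≈ -0.87500)
E(O) = -7/8
E(W(3, -1))*(-42) = -7/8*(-42) = 147/4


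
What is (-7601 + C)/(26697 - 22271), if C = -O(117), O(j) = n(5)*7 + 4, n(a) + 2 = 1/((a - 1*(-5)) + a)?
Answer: -56936/33195 ≈ -1.7152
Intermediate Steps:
n(a) = -2 + 1/(5 + 2*a) (n(a) = -2 + 1/((a - 1*(-5)) + a) = -2 + 1/((a + 5) + a) = -2 + 1/((5 + a) + a) = -2 + 1/(5 + 2*a))
O(j) = -143/15 (O(j) = ((-9 - 4*5)/(5 + 2*5))*7 + 4 = ((-9 - 20)/(5 + 10))*7 + 4 = (-29/15)*7 + 4 = ((1/15)*(-29))*7 + 4 = -29/15*7 + 4 = -203/15 + 4 = -143/15)
C = 143/15 (C = -1*(-143/15) = 143/15 ≈ 9.5333)
(-7601 + C)/(26697 - 22271) = (-7601 + 143/15)/(26697 - 22271) = -113872/15/4426 = -113872/15*1/4426 = -56936/33195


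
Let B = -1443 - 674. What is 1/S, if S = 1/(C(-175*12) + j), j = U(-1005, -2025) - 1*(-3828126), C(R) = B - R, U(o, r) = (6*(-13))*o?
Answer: 3906499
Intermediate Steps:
B = -2117
U(o, r) = -78*o
C(R) = -2117 - R
j = 3906516 (j = -78*(-1005) - 1*(-3828126) = 78390 + 3828126 = 3906516)
S = 1/3906499 (S = 1/((-2117 - (-175)*12) + 3906516) = 1/((-2117 - 1*(-2100)) + 3906516) = 1/((-2117 + 2100) + 3906516) = 1/(-17 + 3906516) = 1/3906499 ≈ 2.5598e-7)
1/S = 1/(1/3906499) = 3906499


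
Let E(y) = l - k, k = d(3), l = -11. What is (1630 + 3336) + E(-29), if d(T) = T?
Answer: 4952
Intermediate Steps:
k = 3
E(y) = -14 (E(y) = -11 - 1*3 = -11 - 3 = -14)
(1630 + 3336) + E(-29) = (1630 + 3336) - 14 = 4966 - 14 = 4952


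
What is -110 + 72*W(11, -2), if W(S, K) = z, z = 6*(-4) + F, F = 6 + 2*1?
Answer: -1262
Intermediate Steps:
F = 8 (F = 6 + 2 = 8)
z = -16 (z = 6*(-4) + 8 = -24 + 8 = -16)
W(S, K) = -16
-110 + 72*W(11, -2) = -110 + 72*(-16) = -110 - 1152 = -1262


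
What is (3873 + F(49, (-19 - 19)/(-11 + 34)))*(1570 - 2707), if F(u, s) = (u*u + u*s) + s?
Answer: -161911074/23 ≈ -7.0396e+6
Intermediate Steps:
F(u, s) = s + u² + s*u (F(u, s) = (u² + s*u) + s = s + u² + s*u)
(3873 + F(49, (-19 - 19)/(-11 + 34)))*(1570 - 2707) = (3873 + ((-19 - 19)/(-11 + 34) + 49² + ((-19 - 19)/(-11 + 34))*49))*(1570 - 2707) = (3873 + (-38/23 + 2401 - 38/23*49))*(-1137) = (3873 + (-38/23 + 2401 - 1862/23))*(-1137) = (3873 + 53323/23)*(-1137) = (142402/23)*(-1137) = -161911074/23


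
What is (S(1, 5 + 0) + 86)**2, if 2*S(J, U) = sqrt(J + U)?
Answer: (172 + sqrt(6))**2/4 ≈ 7608.2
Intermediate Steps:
S(J, U) = sqrt(J + U)/2
(S(1, 5 + 0) + 86)**2 = (sqrt(1 + (5 + 0))/2 + 86)**2 = (sqrt(1 + 5)/2 + 86)**2 = (sqrt(6)/2 + 86)**2 = (86 + sqrt(6)/2)**2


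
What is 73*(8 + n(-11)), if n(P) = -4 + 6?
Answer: 730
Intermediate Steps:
n(P) = 2
73*(8 + n(-11)) = 73*(8 + 2) = 73*10 = 730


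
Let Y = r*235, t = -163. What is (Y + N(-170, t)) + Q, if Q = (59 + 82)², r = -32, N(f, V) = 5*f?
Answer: 11511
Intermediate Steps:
Q = 19881 (Q = 141² = 19881)
Y = -7520 (Y = -32*235 = -7520)
(Y + N(-170, t)) + Q = (-7520 + 5*(-170)) + 19881 = (-7520 - 850) + 19881 = -8370 + 19881 = 11511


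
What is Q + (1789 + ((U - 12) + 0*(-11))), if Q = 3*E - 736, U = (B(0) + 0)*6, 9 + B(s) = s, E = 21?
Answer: 1050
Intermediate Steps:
B(s) = -9 + s
U = -54 (U = ((-9 + 0) + 0)*6 = (-9 + 0)*6 = -9*6 = -54)
Q = -673 (Q = 3*21 - 736 = 63 - 736 = -673)
Q + (1789 + ((U - 12) + 0*(-11))) = -673 + (1789 + ((-54 - 12) + 0*(-11))) = -673 + (1789 + (-66 + 0)) = -673 + (1789 - 66) = -673 + 1723 = 1050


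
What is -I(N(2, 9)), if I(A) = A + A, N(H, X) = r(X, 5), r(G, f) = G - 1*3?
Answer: -12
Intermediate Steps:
r(G, f) = -3 + G (r(G, f) = G - 3 = -3 + G)
N(H, X) = -3 + X
I(A) = 2*A
-I(N(2, 9)) = -2*(-3 + 9) = -2*6 = -1*12 = -12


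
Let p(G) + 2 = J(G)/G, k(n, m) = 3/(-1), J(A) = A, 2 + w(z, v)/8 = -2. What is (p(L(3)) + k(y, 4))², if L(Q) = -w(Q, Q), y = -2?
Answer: 16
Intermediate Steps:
w(z, v) = -32 (w(z, v) = -16 + 8*(-2) = -16 - 16 = -32)
k(n, m) = -3 (k(n, m) = 3*(-1) = -3)
L(Q) = 32 (L(Q) = -1*(-32) = 32)
p(G) = -1 (p(G) = -2 + G/G = -2 + 1 = -1)
(p(L(3)) + k(y, 4))² = (-1 - 3)² = (-4)² = 16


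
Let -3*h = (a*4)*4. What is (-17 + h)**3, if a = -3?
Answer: -1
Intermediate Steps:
h = 16 (h = -(-3*4)*4/3 = -(-4)*4 = -1/3*(-48) = 16)
(-17 + h)**3 = (-17 + 16)**3 = (-1)**3 = -1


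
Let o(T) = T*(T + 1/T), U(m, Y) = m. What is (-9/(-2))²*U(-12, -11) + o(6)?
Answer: -206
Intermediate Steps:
(-9/(-2))²*U(-12, -11) + o(6) = (-9/(-2))²*(-12) + (1 + 6²) = (-9*(-½))²*(-12) + (1 + 36) = (9/2)²*(-12) + 37 = (81/4)*(-12) + 37 = -243 + 37 = -206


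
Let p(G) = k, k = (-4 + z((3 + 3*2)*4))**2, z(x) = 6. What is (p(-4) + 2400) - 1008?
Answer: 1396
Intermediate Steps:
k = 4 (k = (-4 + 6)**2 = 2**2 = 4)
p(G) = 4
(p(-4) + 2400) - 1008 = (4 + 2400) - 1008 = 2404 - 1008 = 1396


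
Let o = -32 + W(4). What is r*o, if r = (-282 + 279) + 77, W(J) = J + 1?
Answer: -1998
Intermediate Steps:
W(J) = 1 + J
o = -27 (o = -32 + (1 + 4) = -32 + 5 = -27)
r = 74 (r = -3 + 77 = 74)
r*o = 74*(-27) = -1998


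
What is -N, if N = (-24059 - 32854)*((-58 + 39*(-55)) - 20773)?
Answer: -1307633088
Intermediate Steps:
N = 1307633088 (N = -56913*((-58 - 2145) - 20773) = -56913*(-2203 - 20773) = -56913*(-22976) = 1307633088)
-N = -1*1307633088 = -1307633088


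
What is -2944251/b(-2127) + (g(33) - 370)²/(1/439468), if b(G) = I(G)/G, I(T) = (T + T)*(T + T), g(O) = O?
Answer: 141544594485529/2836 ≈ 4.9910e+10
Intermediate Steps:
I(T) = 4*T² (I(T) = (2*T)*(2*T) = 4*T²)
b(G) = 4*G (b(G) = (4*G²)/G = 4*G)
-2944251/b(-2127) + (g(33) - 370)²/(1/439468) = -2944251/(4*(-2127)) + (33 - 370)²/(1/439468) = -2944251/(-8508) + (-337)²/(1/439468) = -2944251*(-1/8508) + 113569*439468 = 981417/2836 + 49909941292 = 141544594485529/2836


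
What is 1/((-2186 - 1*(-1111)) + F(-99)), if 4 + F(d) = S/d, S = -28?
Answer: -99/106793 ≈ -0.00092703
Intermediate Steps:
F(d) = -4 - 28/d
1/((-2186 - 1*(-1111)) + F(-99)) = 1/((-2186 - 1*(-1111)) + (-4 - 28/(-99))) = 1/((-2186 + 1111) + (-4 - 28*(-1/99))) = 1/(-1075 + (-4 + 28/99)) = 1/(-1075 - 368/99) = 1/(-106793/99) = -99/106793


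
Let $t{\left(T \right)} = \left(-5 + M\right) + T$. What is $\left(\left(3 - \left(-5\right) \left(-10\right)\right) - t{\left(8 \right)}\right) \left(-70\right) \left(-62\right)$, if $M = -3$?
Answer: $-203980$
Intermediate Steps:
$t{\left(T \right)} = -8 + T$ ($t{\left(T \right)} = \left(-5 - 3\right) + T = -8 + T$)
$\left(\left(3 - \left(-5\right) \left(-10\right)\right) - t{\left(8 \right)}\right) \left(-70\right) \left(-62\right) = \left(\left(3 - \left(-5\right) \left(-10\right)\right) - \left(-8 + 8\right)\right) \left(-70\right) \left(-62\right) = \left(\left(3 - 50\right) - 0\right) \left(-70\right) \left(-62\right) = \left(\left(3 - 50\right) + 0\right) \left(-70\right) \left(-62\right) = \left(-47 + 0\right) \left(-70\right) \left(-62\right) = \left(-47\right) \left(-70\right) \left(-62\right) = 3290 \left(-62\right) = -203980$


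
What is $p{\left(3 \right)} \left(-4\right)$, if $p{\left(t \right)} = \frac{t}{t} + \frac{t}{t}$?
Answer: $-8$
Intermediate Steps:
$p{\left(t \right)} = 2$ ($p{\left(t \right)} = 1 + 1 = 2$)
$p{\left(3 \right)} \left(-4\right) = 2 \left(-4\right) = -8$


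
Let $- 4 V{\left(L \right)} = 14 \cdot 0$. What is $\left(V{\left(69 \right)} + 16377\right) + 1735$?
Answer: $18112$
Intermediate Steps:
$V{\left(L \right)} = 0$ ($V{\left(L \right)} = - \frac{14 \cdot 0}{4} = \left(- \frac{1}{4}\right) 0 = 0$)
$\left(V{\left(69 \right)} + 16377\right) + 1735 = \left(0 + 16377\right) + 1735 = 16377 + 1735 = 18112$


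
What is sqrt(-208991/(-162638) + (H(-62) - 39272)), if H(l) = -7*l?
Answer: I*sqrt(1027274571552614)/162638 ≈ 197.07*I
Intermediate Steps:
sqrt(-208991/(-162638) + (H(-62) - 39272)) = sqrt(-208991/(-162638) + (-7*(-62) - 39272)) = sqrt(-208991*(-1/162638) + (434 - 39272)) = sqrt(208991/162638 - 38838) = sqrt(-6316325653/162638) = I*sqrt(1027274571552614)/162638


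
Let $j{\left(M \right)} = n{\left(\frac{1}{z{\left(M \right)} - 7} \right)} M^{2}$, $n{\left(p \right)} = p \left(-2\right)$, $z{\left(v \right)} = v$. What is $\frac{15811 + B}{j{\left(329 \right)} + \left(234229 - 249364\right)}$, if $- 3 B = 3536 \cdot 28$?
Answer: $\frac{1186225}{1090704} \approx 1.0876$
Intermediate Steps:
$n{\left(p \right)} = - 2 p$
$j{\left(M \right)} = - \frac{2 M^{2}}{-7 + M}$ ($j{\left(M \right)} = - \frac{2}{M - 7} M^{2} = - \frac{2}{-7 + M} M^{2} = - \frac{2 M^{2}}{-7 + M}$)
$B = - \frac{99008}{3}$ ($B = - \frac{3536 \cdot 28}{3} = \left(- \frac{1}{3}\right) 99008 = - \frac{99008}{3} \approx -33003.0$)
$\frac{15811 + B}{j{\left(329 \right)} + \left(234229 - 249364\right)} = \frac{15811 - \frac{99008}{3}}{- \frac{2 \cdot 329^{2}}{-7 + 329} + \left(234229 - 249364\right)} = - \frac{51575}{3 \left(\left(-2\right) 108241 \cdot \frac{1}{322} - 15135\right)} = - \frac{51575}{3 \left(- \frac{15463}{23} - 15135\right)} = - \frac{51575}{3 \left(- \frac{363568}{23}\right)} = \left(- \frac{51575}{3}\right) \left(- \frac{23}{363568}\right) = \frac{1186225}{1090704}$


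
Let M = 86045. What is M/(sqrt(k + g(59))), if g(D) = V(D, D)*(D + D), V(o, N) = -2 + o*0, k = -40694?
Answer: -17209*I*sqrt(40930)/8186 ≈ -425.31*I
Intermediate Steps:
V(o, N) = -2 (V(o, N) = -2 + 0 = -2)
g(D) = -4*D (g(D) = -2*(D + D) = -4*D)
M/(sqrt(k + g(59))) = 86045/(sqrt(-40694 - 4*59)) = 86045/(sqrt(-40694 - 236)) = 86045/(sqrt(-40930)) = 86045/((I*sqrt(40930))) = 86045*(-I*sqrt(40930)/40930) = -17209*I*sqrt(40930)/8186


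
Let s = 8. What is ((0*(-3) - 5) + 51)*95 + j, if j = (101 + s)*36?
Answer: 8294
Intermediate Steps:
j = 3924 (j = (101 + 8)*36 = 109*36 = 3924)
((0*(-3) - 5) + 51)*95 + j = ((0*(-3) - 5) + 51)*95 + 3924 = ((0 - 5) + 51)*95 + 3924 = (-5 + 51)*95 + 3924 = 46*95 + 3924 = 4370 + 3924 = 8294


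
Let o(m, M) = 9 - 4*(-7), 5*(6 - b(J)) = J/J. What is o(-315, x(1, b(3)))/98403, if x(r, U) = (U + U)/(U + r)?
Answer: 37/98403 ≈ 0.00037600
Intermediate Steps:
b(J) = 29/5 (b(J) = 6 - J/(5*J) = 6 - ⅕*1 = 6 - ⅕ = 29/5)
x(r, U) = 2*U/(U + r) (x(r, U) = (2*U)/(U + r) = 2*U/(U + r))
o(m, M) = 37 (o(m, M) = 9 + 28 = 37)
o(-315, x(1, b(3)))/98403 = 37/98403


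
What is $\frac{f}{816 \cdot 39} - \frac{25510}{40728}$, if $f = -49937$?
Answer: $- \frac{118569349}{54005328} \approx -2.1955$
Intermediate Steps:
$\frac{f}{816 \cdot 39} - \frac{25510}{40728} = - \frac{49937}{816 \cdot 39} - \frac{25510}{40728} = - \frac{49937}{31824} - \frac{12755}{20364} = - \frac{118569349}{54005328}$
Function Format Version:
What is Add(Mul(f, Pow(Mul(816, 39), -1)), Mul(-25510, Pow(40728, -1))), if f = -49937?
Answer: Rational(-118569349, 54005328) ≈ -2.1955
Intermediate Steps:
Add(Mul(f, Pow(Mul(816, 39), -1)), Mul(-25510, Pow(40728, -1))) = Add(Mul(-49937, Pow(Mul(816, 39), -1)), Mul(-25510, Pow(40728, -1))) = Add(Mul(-49937, Pow(31824, -1)), Mul(-25510, Rational(1, 40728))) = Add(Mul(-49937, Rational(1, 31824)), Rational(-12755, 20364)) = Add(Rational(-49937, 31824), Rational(-12755, 20364)) = Rational(-118569349, 54005328)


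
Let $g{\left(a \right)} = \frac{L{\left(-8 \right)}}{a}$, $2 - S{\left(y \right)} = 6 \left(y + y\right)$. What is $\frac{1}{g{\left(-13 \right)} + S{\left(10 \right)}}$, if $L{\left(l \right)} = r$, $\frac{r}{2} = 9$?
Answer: $- \frac{13}{1552} \approx -0.0083763$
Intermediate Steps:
$S{\left(y \right)} = 2 - 12 y$ ($S{\left(y \right)} = 2 - 6 \left(y + y\right) = 2 - 6 \cdot 2 y = 2 - 12 y$)
$r = 18$ ($r = 2 \cdot 9 = 18$)
$L{\left(l \right)} = 18$
$g{\left(a \right)} = \frac{18}{a}$
$\frac{1}{g{\left(-13 \right)} + S{\left(10 \right)}} = \frac{1}{\frac{18}{-13} + \left(2 - 120\right)} = \frac{1}{18 \left(- \frac{1}{13}\right) + \left(2 - 120\right)} = \frac{1}{- \frac{18}{13} - 118} = \frac{1}{- \frac{1552}{13}} = - \frac{13}{1552}$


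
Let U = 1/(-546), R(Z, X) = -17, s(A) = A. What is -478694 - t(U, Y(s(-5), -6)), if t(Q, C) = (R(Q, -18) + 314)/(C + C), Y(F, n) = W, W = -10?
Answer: -9573583/20 ≈ -4.7868e+5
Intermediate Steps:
Y(F, n) = -10
U = -1/546 ≈ -0.0018315
t(Q, C) = 297/(2*C) (t(Q, C) = (-17 + 314)/(C + C) = 297/((2*C)) = 297*(1/(2*C)) = 297/(2*C))
-478694 - t(U, Y(s(-5), -6)) = -478694 - 297/(2*(-10)) = -478694 - 297*(-1)/(2*10) = -478694 - 1*(-297/20) = -478694 + 297/20 = -9573583/20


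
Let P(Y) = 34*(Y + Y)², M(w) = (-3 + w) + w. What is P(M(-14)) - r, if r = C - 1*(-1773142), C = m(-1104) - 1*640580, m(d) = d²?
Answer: -2220682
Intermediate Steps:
C = 578236 (C = (-1104)² - 1*640580 = 1218816 - 640580 = 578236)
M(w) = -3 + 2*w
r = 2351378 (r = 578236 - 1*(-1773142) = 578236 + 1773142 = 2351378)
P(Y) = 136*Y² (P(Y) = 34*(2*Y)² = 34*(4*Y²) = 136*Y²)
P(M(-14)) - r = 136*(-3 + 2*(-14))² - 1*2351378 = 136*(-3 - 28)² - 2351378 = 136*(-31)² - 2351378 = 136*961 - 2351378 = 130696 - 2351378 = -2220682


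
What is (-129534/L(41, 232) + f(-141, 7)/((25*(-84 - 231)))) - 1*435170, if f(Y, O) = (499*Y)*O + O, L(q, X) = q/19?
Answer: -22838120822/46125 ≈ -4.9514e+5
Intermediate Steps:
L(q, X) = q/19 (L(q, X) = q*(1/19) = q/19)
f(Y, O) = O + 499*O*Y (f(Y, O) = 499*O*Y + O = O + 499*O*Y)
(-129534/L(41, 232) + f(-141, 7)/((25*(-84 - 231)))) - 1*435170 = (-129534/((1/19)*41) + (7*(1 + 499*(-141)))/((25*(-84 - 231)))) - 1*435170 = (-129534/41/19 + (7*(1 - 70359))/((25*(-315)))) - 435170 = (-129534*19/41 + (7*(-70358))/(-7875)) - 435170 = (-2461146/41 - 492506*(-1/7875)) - 435170 = (-2461146/41 + 70358/1125) - 435170 = -2765904572/46125 - 435170 = -22838120822/46125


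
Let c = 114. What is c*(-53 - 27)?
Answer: -9120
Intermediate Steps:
c*(-53 - 27) = 114*(-53 - 27) = 114*(-80) = -9120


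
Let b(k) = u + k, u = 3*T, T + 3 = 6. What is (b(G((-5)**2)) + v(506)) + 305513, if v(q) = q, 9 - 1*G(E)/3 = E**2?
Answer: 304180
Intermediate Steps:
T = 3 (T = -3 + 6 = 3)
G(E) = 27 - 3*E**2
u = 9 (u = 3*3 = 9)
b(k) = 9 + k
(b(G((-5)**2)) + v(506)) + 305513 = ((9 + (27 - 3*((-5)**2)**2)) + 506) + 305513 = ((9 + (27 - 3*25**2)) + 506) + 305513 = ((9 + (27 - 3*625)) + 506) + 305513 = ((9 + (27 - 1875)) + 506) + 305513 = ((9 - 1848) + 506) + 305513 = (-1839 + 506) + 305513 = -1333 + 305513 = 304180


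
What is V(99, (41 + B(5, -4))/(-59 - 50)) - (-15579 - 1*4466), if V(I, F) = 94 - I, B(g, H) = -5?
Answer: 20040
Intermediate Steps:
V(99, (41 + B(5, -4))/(-59 - 50)) - (-15579 - 1*4466) = (94 - 1*99) - (-15579 - 1*4466) = (94 - 99) - (-15579 - 4466) = -5 - 1*(-20045) = -5 + 20045 = 20040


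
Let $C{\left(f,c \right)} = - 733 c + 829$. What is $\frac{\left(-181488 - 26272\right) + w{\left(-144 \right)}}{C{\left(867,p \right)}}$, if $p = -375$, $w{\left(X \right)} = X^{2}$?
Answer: $- \frac{23378}{34463} \approx -0.67835$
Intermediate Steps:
$C{\left(f,c \right)} = 829 - 733 c$
$\frac{\left(-181488 - 26272\right) + w{\left(-144 \right)}}{C{\left(867,p \right)}} = \frac{\left(-181488 - 26272\right) + \left(-144\right)^{2}}{829 - -274875} = \frac{-207760 + 20736}{829 + 274875} = - \frac{187024}{275704} = \left(-187024\right) \frac{1}{275704} = - \frac{23378}{34463}$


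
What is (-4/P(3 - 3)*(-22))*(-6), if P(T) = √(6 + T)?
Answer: -88*√6 ≈ -215.56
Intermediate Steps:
(-4/P(3 - 3)*(-22))*(-6) = (-4/√(6 + (3 - 3))*(-22))*(-6) = (-4/√(6 + 0)*(-22))*(-6) = (-4*√6/6*(-22))*(-6) = (-2*√6/3*(-22))*(-6) = (44*√6/3)*(-6) = -88*√6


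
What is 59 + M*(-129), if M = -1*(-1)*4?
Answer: -457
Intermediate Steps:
M = 4 (M = 1*4 = 4)
59 + M*(-129) = 59 + 4*(-129) = 59 - 516 = -457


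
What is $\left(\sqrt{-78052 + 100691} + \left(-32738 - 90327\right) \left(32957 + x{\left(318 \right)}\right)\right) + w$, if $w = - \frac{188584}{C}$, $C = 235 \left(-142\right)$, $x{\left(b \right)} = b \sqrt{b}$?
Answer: $- \frac{67671910631133}{16685} + \sqrt{22639} - 39134670 \sqrt{318} \approx -4.7537 \cdot 10^{9}$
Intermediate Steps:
$x{\left(b \right)} = b^{\frac{3}{2}}$
$C = -33370$
$w = \frac{94292}{16685}$ ($w = - \frac{188584}{-33370} = \left(-188584\right) \left(- \frac{1}{33370}\right) = \frac{94292}{16685} \approx 5.6513$)
$\left(\sqrt{-78052 + 100691} + \left(-32738 - 90327\right) \left(32957 + x{\left(318 \right)}\right)\right) + w = \left(\sqrt{-78052 + 100691} + \left(-32738 - 90327\right) \left(32957 + 318^{\frac{3}{2}}\right)\right) + \frac{94292}{16685} = \left(\sqrt{22639} - 123065 \left(32957 + 318 \sqrt{318}\right)\right) + \frac{94292}{16685} = \left(\sqrt{22639} - \left(4055853205 + 39134670 \sqrt{318}\right)\right) + \frac{94292}{16685} = \left(-4055853205 + \sqrt{22639} - 39134670 \sqrt{318}\right) + \frac{94292}{16685} = - \frac{67671910631133}{16685} + \sqrt{22639} - 39134670 \sqrt{318}$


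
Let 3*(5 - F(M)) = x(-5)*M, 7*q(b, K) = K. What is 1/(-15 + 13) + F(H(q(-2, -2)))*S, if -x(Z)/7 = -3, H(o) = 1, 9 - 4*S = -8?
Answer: -9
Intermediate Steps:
S = 17/4 (S = 9/4 - ¼*(-8) = 9/4 + 2 = 17/4 ≈ 4.2500)
q(b, K) = K/7
x(Z) = 21 (x(Z) = -7*(-3) = 21)
F(M) = 5 - 7*M
1/(-15 + 13) + F(H(q(-2, -2)))*S = 1/(-15 + 13) + (5 - 7*1)*(17/4) = 1/(-2) + (5 - 7)*(17/4) = -½ - 2*17/4 = -½ - 17/2 = -9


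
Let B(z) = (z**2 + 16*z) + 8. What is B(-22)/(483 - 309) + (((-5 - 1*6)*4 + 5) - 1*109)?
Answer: -12806/87 ≈ -147.20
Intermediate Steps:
B(z) = 8 + z**2 + 16*z
B(-22)/(483 - 309) + (((-5 - 1*6)*4 + 5) - 1*109) = (8 + (-22)**2 + 16*(-22))/(483 - 309) + (((-5 - 1*6)*4 + 5) - 1*109) = (8 + 484 - 352)/174 + (((-5 - 6)*4 + 5) - 109) = 140*(1/174) + ((-11*4 + 5) - 109) = 70/87 + ((-44 + 5) - 109) = 70/87 + (-39 - 109) = 70/87 - 148 = -12806/87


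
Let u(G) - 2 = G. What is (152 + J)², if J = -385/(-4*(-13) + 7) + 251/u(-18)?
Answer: 15010905361/891136 ≈ 16845.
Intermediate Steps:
u(G) = 2 + G
J = -20969/944 (J = -385/(-4*(-13) + 7) + 251/(2 - 18) = -385/(52 + 7) + 251/(-16) = -385/59 + 251*(-1/16) = -385*1/59 - 251/16 = -385/59 - 251/16 = -20969/944 ≈ -22.213)
(152 + J)² = (152 - 20969/944)² = (122519/944)² = 15010905361/891136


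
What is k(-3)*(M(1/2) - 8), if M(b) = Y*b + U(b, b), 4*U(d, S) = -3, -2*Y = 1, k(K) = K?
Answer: 27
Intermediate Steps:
Y = -½ (Y = -½*1 = -½ ≈ -0.50000)
U(d, S) = -¾ (U(d, S) = (¼)*(-3) = -¾)
M(b) = -¾ - b/2 (M(b) = -b/2 - ¾ = -¾ - b/2)
k(-3)*(M(1/2) - 8) = -3*((-¾ - ½/2) - 8) = -3*((-¾ - ½*½) - 8) = -3*((-¾ - ¼) - 8) = -3*(-1 - 8) = -3*(-9) = 27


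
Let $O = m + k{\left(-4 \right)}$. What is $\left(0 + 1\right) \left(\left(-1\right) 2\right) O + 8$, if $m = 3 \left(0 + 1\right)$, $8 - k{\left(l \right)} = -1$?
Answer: $-16$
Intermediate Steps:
$k{\left(l \right)} = 9$ ($k{\left(l \right)} = 8 - -1 = 8 + 1 = 9$)
$m = 3$ ($m = 3 \cdot 1 = 3$)
$O = 12$ ($O = 3 + 9 = 12$)
$\left(0 + 1\right) \left(\left(-1\right) 2\right) O + 8 = \left(0 + 1\right) \left(\left(-1\right) 2\right) 12 + 8 = 1 \left(-2\right) 12 + 8 = \left(-2\right) 12 + 8 = -24 + 8 = -16$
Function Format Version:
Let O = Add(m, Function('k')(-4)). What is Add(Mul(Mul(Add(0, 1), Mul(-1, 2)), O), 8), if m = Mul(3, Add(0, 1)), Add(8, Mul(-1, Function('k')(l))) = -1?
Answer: -16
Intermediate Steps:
Function('k')(l) = 9 (Function('k')(l) = Add(8, Mul(-1, -1)) = Add(8, 1) = 9)
m = 3 (m = Mul(3, 1) = 3)
O = 12 (O = Add(3, 9) = 12)
Add(Mul(Mul(Add(0, 1), Mul(-1, 2)), O), 8) = Add(Mul(Mul(Add(0, 1), Mul(-1, 2)), 12), 8) = Add(Mul(Mul(1, -2), 12), 8) = Add(Mul(-2, 12), 8) = Add(-24, 8) = -16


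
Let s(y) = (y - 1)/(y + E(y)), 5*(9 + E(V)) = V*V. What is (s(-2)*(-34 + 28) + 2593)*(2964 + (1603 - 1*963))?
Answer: 9338812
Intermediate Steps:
E(V) = -9 + V**2/5 (E(V) = -9 + (V*V)/5 = -9 + V**2/5)
s(y) = (-1 + y)/(-9 + y + y**2/5) (s(y) = (y - 1)/(y + (-9 + y**2/5)) = (-1 + y)/(-9 + y + y**2/5))
(s(-2)*(-34 + 28) + 2593)*(2964 + (1603 - 1*963)) = ((5*(-1 - 2)/(-45 + (-2)**2 + 5*(-2)))*(-34 + 28) + 2593)*(2964 + (1603 - 1*963)) = ((5*(-3)/(-45 + 4 - 10))*(-6) + 2593)*(2964 + (1603 - 963)) = ((5*(-3)/(-51))*(-6) + 2593)*(2964 + 640) = ((5*(-1/51)*(-3))*(-6) + 2593)*3604 = ((5/17)*(-6) + 2593)*3604 = (-30/17 + 2593)*3604 = (44051/17)*3604 = 9338812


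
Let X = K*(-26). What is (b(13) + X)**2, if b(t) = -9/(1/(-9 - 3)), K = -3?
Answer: 34596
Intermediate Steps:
X = 78 (X = -3*(-26) = 78)
b(t) = 108 (b(t) = -9/(1/(-12)) = -9/(-1/12) = -9*(-12) = 108)
(b(13) + X)**2 = (108 + 78)**2 = 186**2 = 34596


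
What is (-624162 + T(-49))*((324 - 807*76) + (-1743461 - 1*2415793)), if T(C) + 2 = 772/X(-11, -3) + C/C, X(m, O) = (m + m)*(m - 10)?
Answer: 202827574077318/77 ≈ 2.6341e+12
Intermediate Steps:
X(m, O) = 2*m*(-10 + m) (X(m, O) = (2*m)*(-10 + m) = 2*m*(-10 + m))
T(C) = 155/231 (T(C) = -2 + (772/((2*(-11)*(-10 - 11))) + C/C) = -2 + (772/((2*(-11)*(-21))) + 1) = -2 + (772/462 + 1) = -2 + (772*(1/462) + 1) = -2 + (386/231 + 1) = -2 + 617/231 = 155/231)
(-624162 + T(-49))*((324 - 807*76) + (-1743461 - 1*2415793)) = (-624162 + 155/231)*((324 - 807*76) + (-1743461 - 1*2415793)) = -144181267*((324 - 61332) + (-1743461 - 2415793))/231 = -144181267*(-61008 - 4159254)/231 = -144181267/231*(-4220262) = 202827574077318/77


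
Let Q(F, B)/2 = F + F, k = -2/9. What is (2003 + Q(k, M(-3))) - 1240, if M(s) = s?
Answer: 6859/9 ≈ 762.11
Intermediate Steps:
k = -2/9 (k = -2*⅑ = -2/9 ≈ -0.22222)
Q(F, B) = 4*F (Q(F, B) = 2*(F + F) = 2*(2*F) = 4*F)
(2003 + Q(k, M(-3))) - 1240 = (2003 + 4*(-2/9)) - 1240 = (2003 - 8/9) - 1240 = 18019/9 - 1240 = 6859/9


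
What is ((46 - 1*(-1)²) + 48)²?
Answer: 8649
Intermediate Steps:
((46 - 1*(-1)²) + 48)² = ((46 - 1*1) + 48)² = ((46 - 1) + 48)² = (45 + 48)² = 93² = 8649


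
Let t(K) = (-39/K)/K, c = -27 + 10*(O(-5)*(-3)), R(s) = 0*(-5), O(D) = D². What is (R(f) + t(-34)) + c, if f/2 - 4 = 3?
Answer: -898251/1156 ≈ -777.03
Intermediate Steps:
f = 14 (f = 8 + 2*3 = 8 + 6 = 14)
R(s) = 0
c = -777 (c = -27 + 10*((-5)²*(-3)) = -27 + 10*(25*(-3)) = -27 + 10*(-75) = -27 - 750 = -777)
t(K) = -39/K²
(R(f) + t(-34)) + c = (0 - 39/(-34)²) - 777 = (0 - 39*1/1156) - 777 = (0 - 39/1156) - 777 = -39/1156 - 777 = -898251/1156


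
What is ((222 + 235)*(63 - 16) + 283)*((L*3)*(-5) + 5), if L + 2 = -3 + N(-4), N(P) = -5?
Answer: 3373110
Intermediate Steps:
L = -10 (L = -2 + (-3 - 5) = -2 - 8 = -10)
((222 + 235)*(63 - 16) + 283)*((L*3)*(-5) + 5) = ((222 + 235)*(63 - 16) + 283)*(-10*3*(-5) + 5) = (457*47 + 283)*(-30*(-5) + 5) = (21479 + 283)*(150 + 5) = 21762*155 = 3373110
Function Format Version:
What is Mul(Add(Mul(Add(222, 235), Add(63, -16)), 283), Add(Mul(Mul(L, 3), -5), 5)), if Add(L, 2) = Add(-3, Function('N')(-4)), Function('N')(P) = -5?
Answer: 3373110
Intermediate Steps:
L = -10 (L = Add(-2, Add(-3, -5)) = Add(-2, -8) = -10)
Mul(Add(Mul(Add(222, 235), Add(63, -16)), 283), Add(Mul(Mul(L, 3), -5), 5)) = Mul(Add(Mul(Add(222, 235), Add(63, -16)), 283), Add(Mul(Mul(-10, 3), -5), 5)) = Mul(Add(Mul(457, 47), 283), Add(Mul(-30, -5), 5)) = Mul(Add(21479, 283), Add(150, 5)) = Mul(21762, 155) = 3373110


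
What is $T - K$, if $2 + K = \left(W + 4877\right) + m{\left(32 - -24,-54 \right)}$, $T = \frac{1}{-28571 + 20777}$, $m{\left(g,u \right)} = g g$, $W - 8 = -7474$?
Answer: $- \frac{4247731}{7794} \approx -545.0$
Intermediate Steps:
$W = -7466$ ($W = 8 - 7474 = -7466$)
$m{\left(g,u \right)} = g^{2}$
$T = - \frac{1}{7794}$ ($T = \frac{1}{-7794} = - \frac{1}{7794} \approx -0.0001283$)
$K = 545$ ($K = -2 + \left(\left(-7466 + 4877\right) + \left(32 - -24\right)^{2}\right) = -2 - \left(2589 - \left(32 + 24\right)^{2}\right) = -2 - \left(2589 - 56^{2}\right) = -2 + \left(-2589 + 3136\right) = -2 + 547 = 545$)
$T - K = - \frac{1}{7794} - 545 = - \frac{4247731}{7794}$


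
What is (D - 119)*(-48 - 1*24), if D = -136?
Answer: 18360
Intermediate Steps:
(D - 119)*(-48 - 1*24) = (-136 - 119)*(-48 - 1*24) = -255*(-48 - 24) = -255*(-72) = 18360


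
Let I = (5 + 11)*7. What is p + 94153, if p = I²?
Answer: 106697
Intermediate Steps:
I = 112 (I = 16*7 = 112)
p = 12544 (p = 112² = 12544)
p + 94153 = 12544 + 94153 = 106697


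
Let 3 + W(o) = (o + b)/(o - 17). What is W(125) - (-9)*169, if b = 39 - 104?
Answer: 13667/9 ≈ 1518.6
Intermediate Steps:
b = -65
W(o) = -3 + (-65 + o)/(-17 + o) (W(o) = -3 + (o - 65)/(o - 17) = -3 + (-65 + o)/(-17 + o))
W(125) - (-9)*169 = 2*(-7 - 1*125)/(-17 + 125) - (-9)*169 = 2*(-7 - 125)/108 - 1*(-1521) = 2*(1/108)*(-132) + 1521 = -22/9 + 1521 = 13667/9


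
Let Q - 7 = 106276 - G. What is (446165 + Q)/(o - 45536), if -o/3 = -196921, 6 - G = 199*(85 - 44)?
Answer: 560601/545227 ≈ 1.0282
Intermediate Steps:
G = -8153 (G = 6 - 199*(85 - 44) = 6 - 199*41 = 6 - 1*8159 = 6 - 8159 = -8153)
o = 590763 (o = -3*(-196921) = 590763)
Q = 114436 (Q = 7 + (106276 - 1*(-8153)) = 7 + (106276 + 8153) = 7 + 114429 = 114436)
(446165 + Q)/(o - 45536) = (446165 + 114436)/(590763 - 45536) = 560601/545227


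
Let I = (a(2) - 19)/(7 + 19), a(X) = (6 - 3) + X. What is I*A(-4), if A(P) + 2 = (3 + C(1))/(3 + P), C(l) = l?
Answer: 42/13 ≈ 3.2308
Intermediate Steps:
a(X) = 3 + X
A(P) = -2 + 4/(3 + P) (A(P) = -2 + (3 + 1)/(3 + P) = -2 + 4/(3 + P))
I = -7/13 (I = ((3 + 2) - 19)/(7 + 19) = (5 - 19)/26 = -14*1/26 = -7/13 ≈ -0.53846)
I*A(-4) = -14*(-1 - 1*(-4))/(13*(3 - 4)) = -14*(-1 + 4)/(13*(-1)) = -14*(-1)*3/13 = -7/13*(-6) = 42/13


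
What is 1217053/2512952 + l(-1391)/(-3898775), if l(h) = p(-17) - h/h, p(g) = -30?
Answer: 4745093711587/9797434433800 ≈ 0.48432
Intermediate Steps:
l(h) = -31 (l(h) = -30 - h/h = -30 - 1*1 = -30 - 1 = -31)
1217053/2512952 + l(-1391)/(-3898775) = 1217053/2512952 - 31/(-3898775) = 1217053*(1/2512952) - 31*(-1/3898775) = 1217053/2512952 + 31/3898775 = 4745093711587/9797434433800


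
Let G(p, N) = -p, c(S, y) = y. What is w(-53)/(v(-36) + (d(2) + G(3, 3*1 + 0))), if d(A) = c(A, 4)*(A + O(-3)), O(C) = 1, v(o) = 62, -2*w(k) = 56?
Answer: -28/71 ≈ -0.39437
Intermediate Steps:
w(k) = -28 (w(k) = -½*56 = -28)
d(A) = 4 + 4*A (d(A) = 4*(A + 1) = 4*(1 + A) = 4 + 4*A)
w(-53)/(v(-36) + (d(2) + G(3, 3*1 + 0))) = -28/(62 + ((4 + 4*2) - 1*3)) = -28/(62 + ((4 + 8) - 3)) = -28/(62 + (12 - 3)) = -28/(62 + 9) = -28/71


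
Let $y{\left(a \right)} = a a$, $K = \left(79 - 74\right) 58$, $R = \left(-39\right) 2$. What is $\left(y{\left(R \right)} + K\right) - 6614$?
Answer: $-240$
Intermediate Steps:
$R = -78$
$K = 290$ ($K = 5 \cdot 58 = 290$)
$y{\left(a \right)} = a^{2}$
$\left(y{\left(R \right)} + K\right) - 6614 = \left(\left(-78\right)^{2} + 290\right) - 6614 = \left(6084 + 290\right) - 6614 = 6374 - 6614 = -240$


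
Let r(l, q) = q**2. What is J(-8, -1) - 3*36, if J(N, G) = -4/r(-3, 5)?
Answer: -2704/25 ≈ -108.16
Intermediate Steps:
J(N, G) = -4/25 (J(N, G) = -4/(5**2) = -4/25)
J(-8, -1) - 3*36 = -4/25 - 3*36 = -4/25 - 108 = -2704/25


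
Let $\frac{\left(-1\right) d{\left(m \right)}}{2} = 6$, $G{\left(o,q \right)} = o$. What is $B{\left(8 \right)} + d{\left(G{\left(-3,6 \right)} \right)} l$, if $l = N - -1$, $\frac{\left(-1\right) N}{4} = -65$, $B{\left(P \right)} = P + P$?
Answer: $-3116$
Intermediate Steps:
$B{\left(P \right)} = 2 P$
$d{\left(m \right)} = -12$ ($d{\left(m \right)} = \left(-2\right) 6 = -12$)
$N = 260$ ($N = \left(-4\right) \left(-65\right) = 260$)
$l = 261$ ($l = 260 - -1 = 260 + 1 = 261$)
$B{\left(8 \right)} + d{\left(G{\left(-3,6 \right)} \right)} l = 2 \cdot 8 - 3132 = 16 - 3132 = -3116$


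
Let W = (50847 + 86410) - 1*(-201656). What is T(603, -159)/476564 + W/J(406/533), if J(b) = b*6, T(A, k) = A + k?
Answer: 7173901816695/96742492 ≈ 74155.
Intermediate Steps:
J(b) = 6*b
W = 338913 (W = 137257 + 201656 = 338913)
T(603, -159)/476564 + W/J(406/533) = (603 - 159)/476564 + 338913/((6*(406/533))) = 444*(1/476564) + 338913/((6*(406*(1/533)))) = 111/119141 + 338913/((6*(406/533))) = 111/119141 + 338913/(2436/533) = 111/119141 + 338913*(533/2436) = 111/119141 + 60213543/812 = 7173901816695/96742492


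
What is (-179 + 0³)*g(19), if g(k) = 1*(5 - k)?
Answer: 2506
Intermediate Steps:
g(k) = 5 - k
(-179 + 0³)*g(19) = (-179 + 0³)*(5 - 1*19) = (-179 + 0)*(5 - 19) = -179*(-14) = 2506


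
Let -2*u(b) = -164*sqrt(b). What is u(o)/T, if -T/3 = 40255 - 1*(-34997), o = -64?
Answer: -164*I/56439 ≈ -0.0029058*I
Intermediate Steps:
T = -225756 (T = -3*(40255 - 1*(-34997)) = -3*(40255 + 34997) = -3*75252 = -225756)
u(b) = 82*sqrt(b) (u(b) = -(-82)*sqrt(b) = 82*sqrt(b))
u(o)/T = (82*sqrt(-64))/(-225756) = (82*(8*I))*(-1/225756) = (656*I)*(-1/225756) = -164*I/56439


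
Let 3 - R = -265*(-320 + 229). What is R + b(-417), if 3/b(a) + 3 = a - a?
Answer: -24113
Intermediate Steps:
b(a) = -1 (b(a) = 3/(-3 + (a - a)) = 3/(-3 + 0) = 3/(-3) = 3*(-⅓) = -1)
R = -24112 (R = 3 - (-265)*(-320 + 229) = 3 - (-265)*(-91) = 3 - 1*24115 = 3 - 24115 = -24112)
R + b(-417) = -24112 - 1 = -24113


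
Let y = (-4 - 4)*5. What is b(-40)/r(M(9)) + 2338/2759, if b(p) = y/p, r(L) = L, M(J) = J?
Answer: 23801/24831 ≈ 0.95852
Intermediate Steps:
y = -40 (y = -8*5 = -40)
b(p) = -40/p
b(-40)/r(M(9)) + 2338/2759 = -40/(-40)/9 + 2338/2759 = -40*(-1/40)*(1/9) + 2338*(1/2759) = 1*(1/9) + 2338/2759 = 1/9 + 2338/2759 = 23801/24831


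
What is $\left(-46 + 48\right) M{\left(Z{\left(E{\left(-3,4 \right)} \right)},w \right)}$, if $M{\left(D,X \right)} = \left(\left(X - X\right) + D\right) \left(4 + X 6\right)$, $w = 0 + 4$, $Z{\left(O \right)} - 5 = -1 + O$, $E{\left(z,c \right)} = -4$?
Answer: $0$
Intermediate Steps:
$Z{\left(O \right)} = 4 + O$ ($Z{\left(O \right)} = 5 + \left(-1 + O\right) = 4 + O$)
$w = 4$
$M{\left(D,X \right)} = D \left(4 + 6 X\right)$ ($M{\left(D,X \right)} = \left(0 + D\right) \left(4 + 6 X\right) = D \left(4 + 6 X\right)$)
$\left(-46 + 48\right) M{\left(Z{\left(E{\left(-3,4 \right)} \right)},w \right)} = \left(-46 + 48\right) 2 \left(4 - 4\right) \left(2 + 3 \cdot 4\right) = 2 \cdot 2 \cdot 0 \left(2 + 12\right) = 2 \cdot 2 \cdot 0 \cdot 14 = 2 \cdot 0 = 0$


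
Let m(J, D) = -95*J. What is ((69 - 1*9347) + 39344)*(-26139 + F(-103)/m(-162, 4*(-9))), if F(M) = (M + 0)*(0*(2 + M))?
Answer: -785895174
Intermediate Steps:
F(M) = 0 (F(M) = M*0 = 0)
((69 - 1*9347) + 39344)*(-26139 + F(-103)/m(-162, 4*(-9))) = ((69 - 1*9347) + 39344)*(-26139 + 0/((-95*(-162)))) = ((69 - 9347) + 39344)*(-26139 + 0/15390) = (-9278 + 39344)*(-26139 + 0*(1/15390)) = 30066*(-26139 + 0) = 30066*(-26139) = -785895174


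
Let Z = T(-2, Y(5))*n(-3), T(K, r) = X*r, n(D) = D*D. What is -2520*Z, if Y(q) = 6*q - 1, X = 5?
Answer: -3288600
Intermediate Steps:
n(D) = D²
Y(q) = -1 + 6*q
T(K, r) = 5*r
Z = 1305 (Z = (5*(-1 + 6*5))*(-3)² = (5*(-1 + 30))*9 = (5*29)*9 = 145*9 = 1305)
-2520*Z = -2520*1305 = -3288600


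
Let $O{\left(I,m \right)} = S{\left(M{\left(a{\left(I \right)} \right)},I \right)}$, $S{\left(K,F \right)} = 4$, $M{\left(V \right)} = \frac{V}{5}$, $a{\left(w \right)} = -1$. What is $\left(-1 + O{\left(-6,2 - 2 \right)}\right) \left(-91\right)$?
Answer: $-273$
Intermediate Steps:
$M{\left(V \right)} = \frac{V}{5}$ ($M{\left(V \right)} = V \frac{1}{5} = \frac{V}{5}$)
$O{\left(I,m \right)} = 4$
$\left(-1 + O{\left(-6,2 - 2 \right)}\right) \left(-91\right) = \left(-1 + 4\right) \left(-91\right) = 3 \left(-91\right) = -273$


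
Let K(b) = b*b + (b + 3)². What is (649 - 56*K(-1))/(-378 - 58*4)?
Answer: -369/610 ≈ -0.60492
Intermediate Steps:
K(b) = b² + (3 + b)²
(649 - 56*K(-1))/(-378 - 58*4) = (649 - 56*((-1)² + (3 - 1)²))/(-378 - 58*4) = (649 - 56*(1 + 2²))/(-378 - 232) = (649 - 56*(1 + 4))/(-610) = (649 - 56*5)*(-1/610) = (649 - 280)*(-1/610) = 369*(-1/610) = -369/610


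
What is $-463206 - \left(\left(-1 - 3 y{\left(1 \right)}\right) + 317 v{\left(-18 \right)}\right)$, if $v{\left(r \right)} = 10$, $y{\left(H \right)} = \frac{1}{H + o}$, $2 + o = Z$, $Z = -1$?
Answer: $- \frac{932753}{2} \approx -4.6638 \cdot 10^{5}$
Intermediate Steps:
$o = -3$ ($o = -2 - 1 = -3$)
$y{\left(H \right)} = \frac{1}{-3 + H}$ ($y{\left(H \right)} = \frac{1}{H - 3} = \frac{1}{-3 + H}$)
$-463206 - \left(\left(-1 - 3 y{\left(1 \right)}\right) + 317 v{\left(-18 \right)}\right) = -463206 - \left(\left(-1 - \frac{3}{-3 + 1}\right) + 317 \cdot 10\right) = -463206 - \left(\left(-1 - \frac{3}{-2}\right) + 3170\right) = -463206 - \left(\left(-1 - - \frac{3}{2}\right) + 3170\right) = -463206 - \left(\left(-1 + \frac{3}{2}\right) + 3170\right) = -463206 - \left(\frac{1}{2} + 3170\right) = -463206 - \frac{6341}{2} = - \frac{932753}{2}$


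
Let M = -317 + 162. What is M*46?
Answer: -7130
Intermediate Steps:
M = -155
M*46 = -155*46 = -7130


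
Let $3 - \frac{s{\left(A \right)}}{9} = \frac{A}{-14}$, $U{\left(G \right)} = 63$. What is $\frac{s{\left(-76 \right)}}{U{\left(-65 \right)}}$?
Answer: $- \frac{17}{49} \approx -0.34694$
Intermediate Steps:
$s{\left(A \right)} = 27 + \frac{9 A}{14}$ ($s{\left(A \right)} = 27 - 9 \frac{A}{-14} = 27 - 9 A \left(- \frac{1}{14}\right) = 27 - 9 \left(- \frac{A}{14}\right) = 27 + \frac{9 A}{14}$)
$\frac{s{\left(-76 \right)}}{U{\left(-65 \right)}} = \frac{27 + \frac{9}{14} \left(-76\right)}{63} = \left(27 - \frac{342}{7}\right) \frac{1}{63} = \left(- \frac{153}{7}\right) \frac{1}{63} = - \frac{17}{49}$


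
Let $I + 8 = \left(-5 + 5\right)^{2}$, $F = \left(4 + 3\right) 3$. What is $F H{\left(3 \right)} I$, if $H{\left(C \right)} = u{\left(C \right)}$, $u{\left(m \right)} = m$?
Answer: $-504$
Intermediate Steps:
$H{\left(C \right)} = C$
$F = 21$ ($F = 7 \cdot 3 = 21$)
$I = -8$ ($I = -8 + \left(-5 + 5\right)^{2} = -8 + 0^{2} = -8 + 0 = -8$)
$F H{\left(3 \right)} I = 21 \cdot 3 \left(-8\right) = 63 \left(-8\right) = -504$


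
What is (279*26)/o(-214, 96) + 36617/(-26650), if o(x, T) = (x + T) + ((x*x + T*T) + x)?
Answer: -90444923/72861100 ≈ -1.2413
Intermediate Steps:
o(x, T) = T + T**2 + x**2 + 2*x (o(x, T) = (T + x) + ((x**2 + T**2) + x) = (T + x) + ((T**2 + x**2) + x) = (T + x) + (x + T**2 + x**2) = T + T**2 + x**2 + 2*x)
(279*26)/o(-214, 96) + 36617/(-26650) = (279*26)/(96 + 96**2 + (-214)**2 + 2*(-214)) + 36617/(-26650) = 7254/(96 + 9216 + 45796 - 428) + 36617*(-1/26650) = 7254/54680 - 36617/26650 = 7254*(1/54680) - 36617/26650 = 3627/27340 - 36617/26650 = -90444923/72861100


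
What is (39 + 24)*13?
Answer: 819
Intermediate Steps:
(39 + 24)*13 = 63*13 = 819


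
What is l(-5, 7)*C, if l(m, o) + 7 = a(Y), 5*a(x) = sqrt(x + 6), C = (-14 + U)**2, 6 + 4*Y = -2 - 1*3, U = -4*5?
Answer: -8092 + 578*sqrt(13)/5 ≈ -7675.2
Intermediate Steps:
U = -20
Y = -11/4 (Y = -3/2 + (-2 - 1*3)/4 = -3/2 + (-2 - 3)/4 = -3/2 + (1/4)*(-5) = -3/2 - 5/4 = -11/4 ≈ -2.7500)
C = 1156 (C = (-14 - 20)**2 = (-34)**2 = 1156)
a(x) = sqrt(6 + x)/5 (a(x) = sqrt(x + 6)/5 = sqrt(6 + x)/5)
l(m, o) = -7 + sqrt(13)/10 (l(m, o) = -7 + sqrt(6 - 11/4)/5 = -7 + sqrt(13/4)/5 = -7 + (sqrt(13)/2)/5 = -7 + sqrt(13)/10)
l(-5, 7)*C = (-7 + sqrt(13)/10)*1156 = -8092 + 578*sqrt(13)/5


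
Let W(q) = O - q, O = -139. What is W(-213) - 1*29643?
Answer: -29569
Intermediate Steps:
W(q) = -139 - q
W(-213) - 1*29643 = (-139 - 1*(-213)) - 1*29643 = (-139 + 213) - 29643 = 74 - 29643 = -29569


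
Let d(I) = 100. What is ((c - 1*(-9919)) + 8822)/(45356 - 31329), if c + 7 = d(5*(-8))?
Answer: 18834/14027 ≈ 1.3427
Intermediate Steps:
c = 93 (c = -7 + 100 = 93)
((c - 1*(-9919)) + 8822)/(45356 - 31329) = ((93 - 1*(-9919)) + 8822)/(45356 - 31329) = ((93 + 9919) + 8822)/14027 = (10012 + 8822)*(1/14027) = 18834*(1/14027) = 18834/14027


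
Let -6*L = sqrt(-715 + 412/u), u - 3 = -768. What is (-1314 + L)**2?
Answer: (2010420 + I*sqrt(46527895))**2/2340900 ≈ 1.7266e+6 + 11716.0*I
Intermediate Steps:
u = -765 (u = 3 - 768 = -765)
L = -I*sqrt(46527895)/1530 (L = -sqrt(-715 + 412/(-765))/6 = -sqrt(-715 + 412*(-1/765))/6 = -sqrt(-715 - 412/765)/6 = -I*sqrt(46527895)/1530 ≈ -4.4583*I)
(-1314 + L)**2 = (-1314 - I*sqrt(46527895)/1530)**2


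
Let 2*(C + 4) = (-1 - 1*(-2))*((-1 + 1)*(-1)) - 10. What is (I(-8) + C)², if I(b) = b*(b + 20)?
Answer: 11025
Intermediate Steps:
I(b) = b*(20 + b)
C = -9 (C = -4 + ((-1 - 1*(-2))*((-1 + 1)*(-1)) - 10)/2 = -4 + ((-1 + 2)*(0*(-1)) - 10)/2 = -4 + (1*0 - 10)/2 = -4 + (0 - 10)/2 = -4 + (½)*(-10) = -4 - 5 = -9)
(I(-8) + C)² = (-8*(20 - 8) - 9)² = (-8*12 - 9)² = (-96 - 9)² = (-105)² = 11025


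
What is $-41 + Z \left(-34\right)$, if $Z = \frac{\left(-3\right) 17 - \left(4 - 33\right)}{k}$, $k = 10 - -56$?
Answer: $- \frac{89}{3} \approx -29.667$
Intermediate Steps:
$k = 66$ ($k = 10 + 56 = 66$)
$Z = - \frac{1}{3}$ ($Z = \frac{\left(-3\right) 17 - \left(4 - 33\right)}{66} = \left(-51 - -29\right) \frac{1}{66} = \left(-51 + 29\right) \frac{1}{66} = \left(-22\right) \frac{1}{66} = - \frac{1}{3} \approx -0.33333$)
$-41 + Z \left(-34\right) = -41 - - \frac{34}{3} = -41 + \frac{34}{3} = - \frac{89}{3}$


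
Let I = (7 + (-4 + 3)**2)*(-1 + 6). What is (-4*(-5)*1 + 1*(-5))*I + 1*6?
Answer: 606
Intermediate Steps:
I = 40 (I = (7 + (-1)**2)*5 = (7 + 1)*5 = 8*5 = 40)
(-4*(-5)*1 + 1*(-5))*I + 1*6 = (-4*(-5)*1 + 1*(-5))*40 + 1*6 = (20*1 - 5)*40 + 6 = (20 - 5)*40 + 6 = 15*40 + 6 = 600 + 6 = 606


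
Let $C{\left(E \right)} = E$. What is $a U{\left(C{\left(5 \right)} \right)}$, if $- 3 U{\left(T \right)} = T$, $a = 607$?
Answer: $- \frac{3035}{3} \approx -1011.7$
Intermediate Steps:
$U{\left(T \right)} = - \frac{T}{3}$
$a U{\left(C{\left(5 \right)} \right)} = 607 \left(\left(- \frac{1}{3}\right) 5\right) = 607 \left(- \frac{5}{3}\right) = - \frac{3035}{3}$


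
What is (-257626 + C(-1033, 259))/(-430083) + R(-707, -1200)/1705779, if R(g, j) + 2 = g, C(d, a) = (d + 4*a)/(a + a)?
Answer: 8425137275507/14074761211938 ≈ 0.59860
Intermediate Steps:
C(d, a) = (d + 4*a)/(2*a) (C(d, a) = (d + 4*a)/((2*a)) = (d + 4*a)*(1/(2*a)) = (d + 4*a)/(2*a))
R(g, j) = -2 + g
(-257626 + C(-1033, 259))/(-430083) + R(-707, -1200)/1705779 = (-257626 + (2 + (½)*(-1033)/259))/(-430083) + (-2 - 707)/1705779 = (-257626 + (2 + (½)*(-1033)*(1/259)))*(-1/430083) - 709*1/1705779 = (-257626 + (2 - 1033/518))*(-1/430083) - 709/1705779 = (-257626 + 3/518)*(-1/430083) - 709/1705779 = -133450265/518*(-1/430083) - 709/1705779 = 133450265/222782994 - 709/1705779 = 8425137275507/14074761211938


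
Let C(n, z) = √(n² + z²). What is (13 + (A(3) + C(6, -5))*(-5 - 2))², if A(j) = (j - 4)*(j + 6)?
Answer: 8765 - 1064*√61 ≈ 454.89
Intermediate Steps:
A(j) = (-4 + j)*(6 + j)
(13 + (A(3) + C(6, -5))*(-5 - 2))² = (13 + ((-24 + 3² + 2*3) + √(6² + (-5)²))*(-5 - 2))² = (13 + ((-24 + 9 + 6) + √(36 + 25))*(-7))² = (13 + (-9 + √61)*(-7))² = (13 + (63 - 7*√61))² = (76 - 7*√61)²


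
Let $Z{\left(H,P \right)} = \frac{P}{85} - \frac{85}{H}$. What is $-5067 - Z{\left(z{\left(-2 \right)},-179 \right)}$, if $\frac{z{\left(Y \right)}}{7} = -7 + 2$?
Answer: $- \frac{3015057}{595} \approx -5067.3$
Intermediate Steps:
$z{\left(Y \right)} = -35$ ($z{\left(Y \right)} = 7 \left(-7 + 2\right) = 7 \left(-5\right) = -35$)
$Z{\left(H,P \right)} = - \frac{85}{H} + \frac{P}{85}$ ($Z{\left(H,P \right)} = P \frac{1}{85} - \frac{85}{H} = \frac{P}{85} - \frac{85}{H} = - \frac{85}{H} + \frac{P}{85}$)
$-5067 - Z{\left(z{\left(-2 \right)},-179 \right)} = -5067 - \left(- \frac{85}{-35} + \frac{1}{85} \left(-179\right)\right) = -5067 - \left(\left(-85\right) \left(- \frac{1}{35}\right) - \frac{179}{85}\right) = -5067 - \left(\frac{17}{7} - \frac{179}{85}\right) = -5067 - \frac{192}{595} = - \frac{3015057}{595}$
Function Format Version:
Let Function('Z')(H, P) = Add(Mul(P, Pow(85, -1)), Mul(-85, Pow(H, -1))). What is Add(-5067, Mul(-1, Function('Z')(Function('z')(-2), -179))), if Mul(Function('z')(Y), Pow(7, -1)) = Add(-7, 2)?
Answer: Rational(-3015057, 595) ≈ -5067.3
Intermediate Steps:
Function('z')(Y) = -35 (Function('z')(Y) = Mul(7, Add(-7, 2)) = Mul(7, -5) = -35)
Function('Z')(H, P) = Add(Mul(-85, Pow(H, -1)), Mul(Rational(1, 85), P)) (Function('Z')(H, P) = Add(Mul(P, Rational(1, 85)), Mul(-85, Pow(H, -1))) = Add(Mul(Rational(1, 85), P), Mul(-85, Pow(H, -1))) = Add(Mul(-85, Pow(H, -1)), Mul(Rational(1, 85), P)))
Add(-5067, Mul(-1, Function('Z')(Function('z')(-2), -179))) = Add(-5067, Mul(-1, Add(Mul(-85, Pow(-35, -1)), Mul(Rational(1, 85), -179)))) = Add(-5067, Mul(-1, Add(Mul(-85, Rational(-1, 35)), Rational(-179, 85)))) = Add(-5067, Mul(-1, Add(Rational(17, 7), Rational(-179, 85)))) = Add(-5067, Mul(-1, Rational(192, 595))) = Add(-5067, Rational(-192, 595)) = Rational(-3015057, 595)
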